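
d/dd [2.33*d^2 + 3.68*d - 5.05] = 4.66*d + 3.68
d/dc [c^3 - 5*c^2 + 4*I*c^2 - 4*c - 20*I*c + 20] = 3*c^2 + c*(-10 + 8*I) - 4 - 20*I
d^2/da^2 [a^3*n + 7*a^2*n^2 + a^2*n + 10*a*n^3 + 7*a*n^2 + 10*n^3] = 2*n*(3*a + 7*n + 1)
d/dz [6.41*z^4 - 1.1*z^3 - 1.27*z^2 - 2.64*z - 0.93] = 25.64*z^3 - 3.3*z^2 - 2.54*z - 2.64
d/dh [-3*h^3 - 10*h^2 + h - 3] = -9*h^2 - 20*h + 1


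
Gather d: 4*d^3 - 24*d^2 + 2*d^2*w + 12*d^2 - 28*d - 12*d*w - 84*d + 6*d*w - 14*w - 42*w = 4*d^3 + d^2*(2*w - 12) + d*(-6*w - 112) - 56*w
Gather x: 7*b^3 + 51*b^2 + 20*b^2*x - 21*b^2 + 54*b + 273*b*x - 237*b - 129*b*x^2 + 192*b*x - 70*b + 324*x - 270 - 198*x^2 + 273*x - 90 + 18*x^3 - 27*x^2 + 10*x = 7*b^3 + 30*b^2 - 253*b + 18*x^3 + x^2*(-129*b - 225) + x*(20*b^2 + 465*b + 607) - 360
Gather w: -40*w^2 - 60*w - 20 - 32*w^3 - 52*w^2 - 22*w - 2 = -32*w^3 - 92*w^2 - 82*w - 22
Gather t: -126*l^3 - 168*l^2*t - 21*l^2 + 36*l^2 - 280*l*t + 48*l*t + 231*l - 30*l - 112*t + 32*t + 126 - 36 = -126*l^3 + 15*l^2 + 201*l + t*(-168*l^2 - 232*l - 80) + 90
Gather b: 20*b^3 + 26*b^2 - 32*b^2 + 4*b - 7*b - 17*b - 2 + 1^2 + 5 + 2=20*b^3 - 6*b^2 - 20*b + 6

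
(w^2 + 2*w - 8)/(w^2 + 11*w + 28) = (w - 2)/(w + 7)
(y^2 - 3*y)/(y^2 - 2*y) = (y - 3)/(y - 2)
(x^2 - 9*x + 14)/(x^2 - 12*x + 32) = (x^2 - 9*x + 14)/(x^2 - 12*x + 32)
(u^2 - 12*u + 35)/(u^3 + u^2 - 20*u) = (u^2 - 12*u + 35)/(u*(u^2 + u - 20))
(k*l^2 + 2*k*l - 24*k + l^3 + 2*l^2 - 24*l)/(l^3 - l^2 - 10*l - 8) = (k*l + 6*k + l^2 + 6*l)/(l^2 + 3*l + 2)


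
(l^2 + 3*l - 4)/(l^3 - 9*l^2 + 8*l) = (l + 4)/(l*(l - 8))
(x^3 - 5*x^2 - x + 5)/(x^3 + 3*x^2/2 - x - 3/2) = 2*(x - 5)/(2*x + 3)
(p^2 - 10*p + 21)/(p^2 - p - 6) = (p - 7)/(p + 2)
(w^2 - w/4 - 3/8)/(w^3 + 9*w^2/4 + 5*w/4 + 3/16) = 2*(4*w - 3)/(8*w^2 + 14*w + 3)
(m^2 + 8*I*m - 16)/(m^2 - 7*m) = (m^2 + 8*I*m - 16)/(m*(m - 7))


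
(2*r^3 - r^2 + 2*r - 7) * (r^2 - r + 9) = 2*r^5 - 3*r^4 + 21*r^3 - 18*r^2 + 25*r - 63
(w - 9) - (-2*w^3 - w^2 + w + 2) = 2*w^3 + w^2 - 11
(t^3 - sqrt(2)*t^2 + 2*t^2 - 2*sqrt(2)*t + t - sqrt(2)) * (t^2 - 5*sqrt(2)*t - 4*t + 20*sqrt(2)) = t^5 - 6*sqrt(2)*t^4 - 2*t^4 + 3*t^3 + 12*sqrt(2)*t^3 - 24*t^2 + 42*sqrt(2)*t^2 - 70*t + 24*sqrt(2)*t - 40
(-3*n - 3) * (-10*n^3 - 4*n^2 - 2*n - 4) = 30*n^4 + 42*n^3 + 18*n^2 + 18*n + 12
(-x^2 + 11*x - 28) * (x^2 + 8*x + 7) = -x^4 + 3*x^3 + 53*x^2 - 147*x - 196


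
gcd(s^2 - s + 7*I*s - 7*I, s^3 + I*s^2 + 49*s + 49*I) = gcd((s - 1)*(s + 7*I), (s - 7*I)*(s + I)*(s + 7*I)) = s + 7*I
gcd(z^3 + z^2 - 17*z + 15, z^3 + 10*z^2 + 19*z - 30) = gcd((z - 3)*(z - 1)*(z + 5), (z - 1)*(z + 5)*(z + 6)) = z^2 + 4*z - 5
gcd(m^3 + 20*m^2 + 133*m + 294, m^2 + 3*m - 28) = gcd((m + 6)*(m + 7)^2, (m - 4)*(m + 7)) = m + 7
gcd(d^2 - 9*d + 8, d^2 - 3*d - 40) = d - 8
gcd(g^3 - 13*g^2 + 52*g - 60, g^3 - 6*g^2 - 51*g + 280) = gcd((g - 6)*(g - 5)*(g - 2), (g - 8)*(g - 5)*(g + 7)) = g - 5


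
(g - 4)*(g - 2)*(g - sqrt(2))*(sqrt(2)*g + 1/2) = sqrt(2)*g^4 - 6*sqrt(2)*g^3 - 3*g^3/2 + 9*g^2 + 15*sqrt(2)*g^2/2 - 12*g + 3*sqrt(2)*g - 4*sqrt(2)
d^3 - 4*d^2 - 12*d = d*(d - 6)*(d + 2)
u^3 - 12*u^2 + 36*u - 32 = (u - 8)*(u - 2)^2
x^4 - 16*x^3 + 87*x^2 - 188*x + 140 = (x - 7)*(x - 5)*(x - 2)^2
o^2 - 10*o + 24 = (o - 6)*(o - 4)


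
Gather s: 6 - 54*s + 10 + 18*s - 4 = 12 - 36*s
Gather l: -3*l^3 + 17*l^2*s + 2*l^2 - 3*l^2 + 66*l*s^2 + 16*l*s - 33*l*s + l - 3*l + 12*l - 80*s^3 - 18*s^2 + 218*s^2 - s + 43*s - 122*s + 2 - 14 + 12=-3*l^3 + l^2*(17*s - 1) + l*(66*s^2 - 17*s + 10) - 80*s^3 + 200*s^2 - 80*s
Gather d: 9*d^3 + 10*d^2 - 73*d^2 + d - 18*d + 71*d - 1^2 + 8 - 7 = 9*d^3 - 63*d^2 + 54*d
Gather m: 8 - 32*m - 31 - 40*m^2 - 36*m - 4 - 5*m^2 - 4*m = -45*m^2 - 72*m - 27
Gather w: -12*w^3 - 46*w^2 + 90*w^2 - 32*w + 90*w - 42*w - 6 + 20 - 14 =-12*w^3 + 44*w^2 + 16*w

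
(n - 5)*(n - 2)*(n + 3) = n^3 - 4*n^2 - 11*n + 30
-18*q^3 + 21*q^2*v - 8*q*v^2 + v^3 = (-3*q + v)^2*(-2*q + v)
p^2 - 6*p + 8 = (p - 4)*(p - 2)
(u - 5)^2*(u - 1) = u^3 - 11*u^2 + 35*u - 25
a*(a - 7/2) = a^2 - 7*a/2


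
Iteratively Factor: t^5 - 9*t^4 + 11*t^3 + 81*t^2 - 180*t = (t + 3)*(t^4 - 12*t^3 + 47*t^2 - 60*t) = (t - 4)*(t + 3)*(t^3 - 8*t^2 + 15*t) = (t - 5)*(t - 4)*(t + 3)*(t^2 - 3*t) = t*(t - 5)*(t - 4)*(t + 3)*(t - 3)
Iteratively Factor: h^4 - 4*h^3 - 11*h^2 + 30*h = (h)*(h^3 - 4*h^2 - 11*h + 30) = h*(h - 5)*(h^2 + h - 6) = h*(h - 5)*(h + 3)*(h - 2)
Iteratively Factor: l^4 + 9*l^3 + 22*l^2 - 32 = (l - 1)*(l^3 + 10*l^2 + 32*l + 32) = (l - 1)*(l + 4)*(l^2 + 6*l + 8) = (l - 1)*(l + 2)*(l + 4)*(l + 4)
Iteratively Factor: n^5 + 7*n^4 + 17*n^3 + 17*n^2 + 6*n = (n + 1)*(n^4 + 6*n^3 + 11*n^2 + 6*n) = (n + 1)*(n + 2)*(n^3 + 4*n^2 + 3*n) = (n + 1)*(n + 2)*(n + 3)*(n^2 + n) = (n + 1)^2*(n + 2)*(n + 3)*(n)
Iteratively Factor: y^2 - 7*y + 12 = (y - 3)*(y - 4)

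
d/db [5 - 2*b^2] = -4*b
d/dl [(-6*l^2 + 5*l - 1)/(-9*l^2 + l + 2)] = (39*l^2 - 42*l + 11)/(81*l^4 - 18*l^3 - 35*l^2 + 4*l + 4)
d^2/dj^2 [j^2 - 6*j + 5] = 2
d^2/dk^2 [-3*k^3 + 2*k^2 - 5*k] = 4 - 18*k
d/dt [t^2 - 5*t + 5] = 2*t - 5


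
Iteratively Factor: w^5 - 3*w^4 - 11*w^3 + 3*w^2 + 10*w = (w - 5)*(w^4 + 2*w^3 - w^2 - 2*w) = (w - 5)*(w + 1)*(w^3 + w^2 - 2*w) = (w - 5)*(w - 1)*(w + 1)*(w^2 + 2*w) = w*(w - 5)*(w - 1)*(w + 1)*(w + 2)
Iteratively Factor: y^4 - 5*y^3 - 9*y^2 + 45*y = (y)*(y^3 - 5*y^2 - 9*y + 45) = y*(y - 3)*(y^2 - 2*y - 15) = y*(y - 3)*(y + 3)*(y - 5)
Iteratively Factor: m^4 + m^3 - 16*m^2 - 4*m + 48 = (m + 2)*(m^3 - m^2 - 14*m + 24) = (m - 3)*(m + 2)*(m^2 + 2*m - 8) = (m - 3)*(m + 2)*(m + 4)*(m - 2)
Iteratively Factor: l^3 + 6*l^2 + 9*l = (l + 3)*(l^2 + 3*l) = l*(l + 3)*(l + 3)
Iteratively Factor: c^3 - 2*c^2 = (c)*(c^2 - 2*c) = c^2*(c - 2)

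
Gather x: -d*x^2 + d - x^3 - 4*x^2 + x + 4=d - x^3 + x^2*(-d - 4) + x + 4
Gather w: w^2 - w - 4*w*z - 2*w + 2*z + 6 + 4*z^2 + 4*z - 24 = w^2 + w*(-4*z - 3) + 4*z^2 + 6*z - 18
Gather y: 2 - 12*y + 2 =4 - 12*y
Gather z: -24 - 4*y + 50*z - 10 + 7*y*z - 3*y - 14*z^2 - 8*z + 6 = -7*y - 14*z^2 + z*(7*y + 42) - 28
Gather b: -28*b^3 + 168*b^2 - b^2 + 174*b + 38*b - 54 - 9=-28*b^3 + 167*b^2 + 212*b - 63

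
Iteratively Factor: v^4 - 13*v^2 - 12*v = (v)*(v^3 - 13*v - 12) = v*(v + 3)*(v^2 - 3*v - 4) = v*(v - 4)*(v + 3)*(v + 1)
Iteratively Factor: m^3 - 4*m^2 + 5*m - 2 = (m - 2)*(m^2 - 2*m + 1) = (m - 2)*(m - 1)*(m - 1)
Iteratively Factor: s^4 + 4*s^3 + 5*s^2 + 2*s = (s + 2)*(s^3 + 2*s^2 + s) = (s + 1)*(s + 2)*(s^2 + s) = (s + 1)^2*(s + 2)*(s)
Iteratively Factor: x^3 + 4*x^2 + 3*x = (x + 1)*(x^2 + 3*x) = (x + 1)*(x + 3)*(x)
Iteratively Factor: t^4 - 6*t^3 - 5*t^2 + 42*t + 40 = (t + 1)*(t^3 - 7*t^2 + 2*t + 40) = (t - 5)*(t + 1)*(t^2 - 2*t - 8) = (t - 5)*(t - 4)*(t + 1)*(t + 2)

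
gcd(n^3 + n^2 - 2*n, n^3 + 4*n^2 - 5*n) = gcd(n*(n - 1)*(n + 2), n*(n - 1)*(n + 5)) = n^2 - n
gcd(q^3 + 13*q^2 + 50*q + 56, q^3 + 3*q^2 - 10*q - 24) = q^2 + 6*q + 8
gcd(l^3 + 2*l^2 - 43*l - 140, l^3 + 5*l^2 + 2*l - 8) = l + 4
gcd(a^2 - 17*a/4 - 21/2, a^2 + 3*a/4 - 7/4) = a + 7/4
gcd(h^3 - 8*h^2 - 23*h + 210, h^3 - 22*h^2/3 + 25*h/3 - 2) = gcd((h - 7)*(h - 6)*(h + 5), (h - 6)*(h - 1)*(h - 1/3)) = h - 6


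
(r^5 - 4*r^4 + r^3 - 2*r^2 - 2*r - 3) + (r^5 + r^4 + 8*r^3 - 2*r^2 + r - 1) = 2*r^5 - 3*r^4 + 9*r^3 - 4*r^2 - r - 4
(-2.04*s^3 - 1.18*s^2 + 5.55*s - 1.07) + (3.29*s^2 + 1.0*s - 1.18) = -2.04*s^3 + 2.11*s^2 + 6.55*s - 2.25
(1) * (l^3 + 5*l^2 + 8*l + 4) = l^3 + 5*l^2 + 8*l + 4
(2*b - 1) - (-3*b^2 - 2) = 3*b^2 + 2*b + 1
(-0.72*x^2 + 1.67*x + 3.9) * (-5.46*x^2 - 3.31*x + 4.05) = 3.9312*x^4 - 6.735*x^3 - 29.7377*x^2 - 6.1455*x + 15.795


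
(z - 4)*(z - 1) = z^2 - 5*z + 4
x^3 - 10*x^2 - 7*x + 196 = (x - 7)^2*(x + 4)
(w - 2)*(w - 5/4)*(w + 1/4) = w^3 - 3*w^2 + 27*w/16 + 5/8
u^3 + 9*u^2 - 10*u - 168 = (u - 4)*(u + 6)*(u + 7)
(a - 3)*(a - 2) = a^2 - 5*a + 6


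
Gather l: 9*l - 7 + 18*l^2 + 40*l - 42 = 18*l^2 + 49*l - 49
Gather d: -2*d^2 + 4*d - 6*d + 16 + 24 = -2*d^2 - 2*d + 40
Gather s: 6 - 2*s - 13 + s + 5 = -s - 2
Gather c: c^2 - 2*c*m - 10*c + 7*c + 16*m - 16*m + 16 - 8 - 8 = c^2 + c*(-2*m - 3)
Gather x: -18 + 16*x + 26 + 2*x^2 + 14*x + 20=2*x^2 + 30*x + 28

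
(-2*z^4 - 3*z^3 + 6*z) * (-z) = 2*z^5 + 3*z^4 - 6*z^2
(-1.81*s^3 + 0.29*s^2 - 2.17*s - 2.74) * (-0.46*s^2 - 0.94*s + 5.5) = 0.8326*s^5 + 1.568*s^4 - 9.2294*s^3 + 4.8952*s^2 - 9.3594*s - 15.07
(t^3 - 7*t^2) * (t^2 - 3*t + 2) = t^5 - 10*t^4 + 23*t^3 - 14*t^2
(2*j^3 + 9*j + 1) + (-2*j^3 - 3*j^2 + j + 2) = -3*j^2 + 10*j + 3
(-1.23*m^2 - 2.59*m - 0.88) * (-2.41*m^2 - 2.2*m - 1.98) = 2.9643*m^4 + 8.9479*m^3 + 10.2542*m^2 + 7.0642*m + 1.7424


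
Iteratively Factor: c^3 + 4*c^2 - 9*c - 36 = (c + 3)*(c^2 + c - 12) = (c + 3)*(c + 4)*(c - 3)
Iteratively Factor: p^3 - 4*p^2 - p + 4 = (p - 1)*(p^2 - 3*p - 4) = (p - 1)*(p + 1)*(p - 4)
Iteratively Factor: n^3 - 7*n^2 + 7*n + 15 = (n + 1)*(n^2 - 8*n + 15) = (n - 5)*(n + 1)*(n - 3)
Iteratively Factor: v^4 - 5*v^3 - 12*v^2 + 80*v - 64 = (v - 4)*(v^3 - v^2 - 16*v + 16) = (v - 4)^2*(v^2 + 3*v - 4) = (v - 4)^2*(v - 1)*(v + 4)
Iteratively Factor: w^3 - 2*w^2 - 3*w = (w)*(w^2 - 2*w - 3) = w*(w - 3)*(w + 1)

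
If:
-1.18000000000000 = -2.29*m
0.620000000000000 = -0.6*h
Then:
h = -1.03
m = 0.52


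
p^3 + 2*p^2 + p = p*(p + 1)^2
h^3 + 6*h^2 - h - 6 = (h - 1)*(h + 1)*(h + 6)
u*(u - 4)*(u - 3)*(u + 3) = u^4 - 4*u^3 - 9*u^2 + 36*u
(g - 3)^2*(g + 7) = g^3 + g^2 - 33*g + 63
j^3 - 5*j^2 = j^2*(j - 5)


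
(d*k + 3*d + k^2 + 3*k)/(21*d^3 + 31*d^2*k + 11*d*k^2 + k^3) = (k + 3)/(21*d^2 + 10*d*k + k^2)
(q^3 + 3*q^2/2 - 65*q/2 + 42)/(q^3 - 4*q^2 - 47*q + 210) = (q^2 - 11*q/2 + 6)/(q^2 - 11*q + 30)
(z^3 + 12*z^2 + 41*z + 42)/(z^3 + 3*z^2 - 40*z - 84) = (z + 3)/(z - 6)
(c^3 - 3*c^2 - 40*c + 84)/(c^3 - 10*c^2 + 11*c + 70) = (c^2 + 4*c - 12)/(c^2 - 3*c - 10)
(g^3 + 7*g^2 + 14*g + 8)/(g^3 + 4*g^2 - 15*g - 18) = (g^2 + 6*g + 8)/(g^2 + 3*g - 18)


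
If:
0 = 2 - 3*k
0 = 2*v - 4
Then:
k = 2/3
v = 2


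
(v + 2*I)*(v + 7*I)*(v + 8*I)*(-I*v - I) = -I*v^4 + 17*v^3 - I*v^3 + 17*v^2 + 86*I*v^2 - 112*v + 86*I*v - 112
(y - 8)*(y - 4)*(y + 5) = y^3 - 7*y^2 - 28*y + 160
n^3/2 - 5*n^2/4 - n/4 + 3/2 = (n/2 + 1/2)*(n - 2)*(n - 3/2)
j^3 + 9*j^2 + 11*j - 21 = (j - 1)*(j + 3)*(j + 7)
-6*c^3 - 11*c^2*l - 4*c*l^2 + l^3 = (-6*c + l)*(c + l)^2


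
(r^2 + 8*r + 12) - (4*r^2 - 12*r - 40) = -3*r^2 + 20*r + 52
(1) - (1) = 0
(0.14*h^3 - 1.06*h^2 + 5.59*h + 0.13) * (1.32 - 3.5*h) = -0.49*h^4 + 3.8948*h^3 - 20.9642*h^2 + 6.9238*h + 0.1716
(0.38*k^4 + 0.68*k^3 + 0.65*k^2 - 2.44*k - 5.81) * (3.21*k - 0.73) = 1.2198*k^5 + 1.9054*k^4 + 1.5901*k^3 - 8.3069*k^2 - 16.8689*k + 4.2413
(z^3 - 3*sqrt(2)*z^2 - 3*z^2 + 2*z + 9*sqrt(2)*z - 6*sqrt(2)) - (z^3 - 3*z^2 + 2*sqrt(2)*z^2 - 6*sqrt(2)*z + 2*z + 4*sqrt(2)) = -5*sqrt(2)*z^2 + 15*sqrt(2)*z - 10*sqrt(2)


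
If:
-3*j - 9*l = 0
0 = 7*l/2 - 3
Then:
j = -18/7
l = 6/7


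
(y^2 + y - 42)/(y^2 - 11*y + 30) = (y + 7)/(y - 5)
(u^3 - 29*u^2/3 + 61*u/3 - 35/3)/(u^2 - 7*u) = u - 8/3 + 5/(3*u)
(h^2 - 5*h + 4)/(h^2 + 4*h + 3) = (h^2 - 5*h + 4)/(h^2 + 4*h + 3)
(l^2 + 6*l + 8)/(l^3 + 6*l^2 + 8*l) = 1/l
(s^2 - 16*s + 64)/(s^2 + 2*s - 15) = (s^2 - 16*s + 64)/(s^2 + 2*s - 15)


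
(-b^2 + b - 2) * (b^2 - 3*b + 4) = -b^4 + 4*b^3 - 9*b^2 + 10*b - 8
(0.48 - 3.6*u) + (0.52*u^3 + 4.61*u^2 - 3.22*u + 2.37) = 0.52*u^3 + 4.61*u^2 - 6.82*u + 2.85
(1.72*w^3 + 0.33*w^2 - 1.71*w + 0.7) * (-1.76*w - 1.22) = -3.0272*w^4 - 2.6792*w^3 + 2.607*w^2 + 0.8542*w - 0.854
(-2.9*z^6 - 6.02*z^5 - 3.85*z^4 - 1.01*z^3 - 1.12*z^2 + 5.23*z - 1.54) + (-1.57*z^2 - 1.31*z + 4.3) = -2.9*z^6 - 6.02*z^5 - 3.85*z^4 - 1.01*z^3 - 2.69*z^2 + 3.92*z + 2.76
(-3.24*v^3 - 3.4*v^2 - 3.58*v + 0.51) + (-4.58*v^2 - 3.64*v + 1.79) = -3.24*v^3 - 7.98*v^2 - 7.22*v + 2.3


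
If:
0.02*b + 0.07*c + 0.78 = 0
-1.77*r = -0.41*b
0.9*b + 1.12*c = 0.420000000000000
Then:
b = 22.24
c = -17.50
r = 5.15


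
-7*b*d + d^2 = d*(-7*b + d)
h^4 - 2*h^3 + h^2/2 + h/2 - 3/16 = (h - 3/2)*(h - 1/2)^2*(h + 1/2)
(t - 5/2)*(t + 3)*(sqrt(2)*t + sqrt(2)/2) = sqrt(2)*t^3 + sqrt(2)*t^2 - 29*sqrt(2)*t/4 - 15*sqrt(2)/4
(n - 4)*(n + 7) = n^2 + 3*n - 28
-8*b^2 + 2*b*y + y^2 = (-2*b + y)*(4*b + y)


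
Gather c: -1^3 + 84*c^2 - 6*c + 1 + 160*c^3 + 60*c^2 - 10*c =160*c^3 + 144*c^2 - 16*c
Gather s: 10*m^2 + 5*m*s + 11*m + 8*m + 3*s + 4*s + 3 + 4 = 10*m^2 + 19*m + s*(5*m + 7) + 7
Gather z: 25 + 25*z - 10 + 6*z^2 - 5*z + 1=6*z^2 + 20*z + 16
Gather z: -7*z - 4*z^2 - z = -4*z^2 - 8*z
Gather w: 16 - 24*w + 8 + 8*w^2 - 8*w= 8*w^2 - 32*w + 24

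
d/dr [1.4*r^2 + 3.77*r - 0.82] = 2.8*r + 3.77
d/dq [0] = 0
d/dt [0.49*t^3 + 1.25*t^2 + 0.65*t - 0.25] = 1.47*t^2 + 2.5*t + 0.65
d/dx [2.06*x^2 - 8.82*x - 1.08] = 4.12*x - 8.82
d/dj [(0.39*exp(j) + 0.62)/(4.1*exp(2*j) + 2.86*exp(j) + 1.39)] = (-(0.39*exp(j) + 0.62)*(8.2*exp(j) + 2.86) + 1.599*exp(2*j) + 1.1154*exp(j) + 0.5421)*exp(j)/(4.1*exp(2*j) + 2.86*exp(j) + 1.39)^2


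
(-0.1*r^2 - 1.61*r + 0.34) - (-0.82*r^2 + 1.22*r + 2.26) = 0.72*r^2 - 2.83*r - 1.92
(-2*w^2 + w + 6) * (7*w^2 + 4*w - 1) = -14*w^4 - w^3 + 48*w^2 + 23*w - 6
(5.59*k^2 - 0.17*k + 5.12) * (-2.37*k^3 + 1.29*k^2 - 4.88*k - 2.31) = -13.2483*k^5 + 7.614*k^4 - 39.6329*k^3 - 5.4785*k^2 - 24.5929*k - 11.8272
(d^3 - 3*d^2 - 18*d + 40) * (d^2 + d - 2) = d^5 - 2*d^4 - 23*d^3 + 28*d^2 + 76*d - 80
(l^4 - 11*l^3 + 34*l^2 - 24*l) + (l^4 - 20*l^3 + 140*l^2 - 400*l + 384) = 2*l^4 - 31*l^3 + 174*l^2 - 424*l + 384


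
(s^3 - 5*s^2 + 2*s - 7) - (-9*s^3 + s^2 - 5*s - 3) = 10*s^3 - 6*s^2 + 7*s - 4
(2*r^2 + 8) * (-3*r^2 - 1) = -6*r^4 - 26*r^2 - 8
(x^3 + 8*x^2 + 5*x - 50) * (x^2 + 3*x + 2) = x^5 + 11*x^4 + 31*x^3 - 19*x^2 - 140*x - 100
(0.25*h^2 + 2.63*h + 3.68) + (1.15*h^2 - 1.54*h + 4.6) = 1.4*h^2 + 1.09*h + 8.28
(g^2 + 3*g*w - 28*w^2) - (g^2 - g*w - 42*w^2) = 4*g*w + 14*w^2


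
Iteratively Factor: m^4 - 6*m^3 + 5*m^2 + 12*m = (m + 1)*(m^3 - 7*m^2 + 12*m) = m*(m + 1)*(m^2 - 7*m + 12) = m*(m - 4)*(m + 1)*(m - 3)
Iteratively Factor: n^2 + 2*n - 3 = (n - 1)*(n + 3)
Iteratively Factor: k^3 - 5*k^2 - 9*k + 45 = (k - 5)*(k^2 - 9) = (k - 5)*(k + 3)*(k - 3)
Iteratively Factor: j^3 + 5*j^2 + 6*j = (j + 2)*(j^2 + 3*j) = j*(j + 2)*(j + 3)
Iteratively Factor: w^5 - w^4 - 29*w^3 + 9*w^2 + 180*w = (w + 3)*(w^4 - 4*w^3 - 17*w^2 + 60*w) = (w + 3)*(w + 4)*(w^3 - 8*w^2 + 15*w) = (w - 3)*(w + 3)*(w + 4)*(w^2 - 5*w) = w*(w - 3)*(w + 3)*(w + 4)*(w - 5)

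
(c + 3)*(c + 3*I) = c^2 + 3*c + 3*I*c + 9*I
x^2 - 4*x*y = x*(x - 4*y)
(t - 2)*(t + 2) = t^2 - 4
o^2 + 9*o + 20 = (o + 4)*(o + 5)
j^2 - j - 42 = (j - 7)*(j + 6)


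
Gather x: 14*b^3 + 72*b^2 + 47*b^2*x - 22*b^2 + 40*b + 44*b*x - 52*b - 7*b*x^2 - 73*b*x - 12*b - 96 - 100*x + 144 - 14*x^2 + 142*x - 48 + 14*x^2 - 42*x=14*b^3 + 50*b^2 - 7*b*x^2 - 24*b + x*(47*b^2 - 29*b)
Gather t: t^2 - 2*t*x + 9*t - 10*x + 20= t^2 + t*(9 - 2*x) - 10*x + 20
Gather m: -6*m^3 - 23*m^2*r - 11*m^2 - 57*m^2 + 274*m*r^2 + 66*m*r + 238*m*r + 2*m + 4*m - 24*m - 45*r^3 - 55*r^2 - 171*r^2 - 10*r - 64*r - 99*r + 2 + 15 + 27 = -6*m^3 + m^2*(-23*r - 68) + m*(274*r^2 + 304*r - 18) - 45*r^3 - 226*r^2 - 173*r + 44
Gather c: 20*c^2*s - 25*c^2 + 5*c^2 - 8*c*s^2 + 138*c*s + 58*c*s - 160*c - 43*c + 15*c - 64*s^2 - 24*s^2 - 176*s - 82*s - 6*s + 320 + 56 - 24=c^2*(20*s - 20) + c*(-8*s^2 + 196*s - 188) - 88*s^2 - 264*s + 352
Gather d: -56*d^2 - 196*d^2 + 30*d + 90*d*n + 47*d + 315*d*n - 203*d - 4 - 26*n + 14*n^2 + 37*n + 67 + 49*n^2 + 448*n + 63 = -252*d^2 + d*(405*n - 126) + 63*n^2 + 459*n + 126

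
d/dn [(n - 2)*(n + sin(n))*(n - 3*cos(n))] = (n - 2)*(n + sin(n))*(3*sin(n) + 1) + (n - 2)*(n - 3*cos(n))*(cos(n) + 1) + (n + sin(n))*(n - 3*cos(n))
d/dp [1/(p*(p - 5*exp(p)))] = (p*(5*exp(p) - 1) - p + 5*exp(p))/(p^2*(p - 5*exp(p))^2)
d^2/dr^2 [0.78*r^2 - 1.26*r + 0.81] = 1.56000000000000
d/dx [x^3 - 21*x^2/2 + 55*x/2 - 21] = 3*x^2 - 21*x + 55/2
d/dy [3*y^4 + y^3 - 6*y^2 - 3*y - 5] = 12*y^3 + 3*y^2 - 12*y - 3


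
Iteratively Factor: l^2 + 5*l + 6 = (l + 2)*(l + 3)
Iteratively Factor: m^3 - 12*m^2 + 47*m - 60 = (m - 3)*(m^2 - 9*m + 20) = (m - 4)*(m - 3)*(m - 5)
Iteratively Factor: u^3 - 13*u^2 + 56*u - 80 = (u - 4)*(u^2 - 9*u + 20) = (u - 4)^2*(u - 5)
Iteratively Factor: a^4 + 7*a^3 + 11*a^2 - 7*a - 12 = (a + 1)*(a^3 + 6*a^2 + 5*a - 12) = (a + 1)*(a + 4)*(a^2 + 2*a - 3) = (a + 1)*(a + 3)*(a + 4)*(a - 1)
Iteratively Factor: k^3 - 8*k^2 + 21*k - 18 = (k - 3)*(k^2 - 5*k + 6) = (k - 3)^2*(k - 2)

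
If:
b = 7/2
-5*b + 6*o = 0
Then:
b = 7/2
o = 35/12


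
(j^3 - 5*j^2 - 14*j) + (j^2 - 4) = j^3 - 4*j^2 - 14*j - 4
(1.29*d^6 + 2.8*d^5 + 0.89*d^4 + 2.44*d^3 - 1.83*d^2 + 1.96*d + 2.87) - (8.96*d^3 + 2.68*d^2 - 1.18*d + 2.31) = 1.29*d^6 + 2.8*d^5 + 0.89*d^4 - 6.52*d^3 - 4.51*d^2 + 3.14*d + 0.56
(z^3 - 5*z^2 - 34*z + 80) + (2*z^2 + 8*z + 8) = z^3 - 3*z^2 - 26*z + 88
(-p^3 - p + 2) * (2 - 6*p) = 6*p^4 - 2*p^3 + 6*p^2 - 14*p + 4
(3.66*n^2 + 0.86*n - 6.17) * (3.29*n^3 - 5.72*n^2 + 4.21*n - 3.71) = 12.0414*n^5 - 18.1058*n^4 - 9.8099*n^3 + 25.3344*n^2 - 29.1663*n + 22.8907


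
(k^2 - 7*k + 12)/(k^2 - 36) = (k^2 - 7*k + 12)/(k^2 - 36)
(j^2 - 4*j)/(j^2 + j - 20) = j/(j + 5)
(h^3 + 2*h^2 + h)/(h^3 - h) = (h + 1)/(h - 1)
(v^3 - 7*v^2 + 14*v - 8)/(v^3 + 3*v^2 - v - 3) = (v^2 - 6*v + 8)/(v^2 + 4*v + 3)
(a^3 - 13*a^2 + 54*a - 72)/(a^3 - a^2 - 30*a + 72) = (a - 6)/(a + 6)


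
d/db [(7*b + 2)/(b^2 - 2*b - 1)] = (7*b^2 - 14*b - 2*(b - 1)*(7*b + 2) - 7)/(-b^2 + 2*b + 1)^2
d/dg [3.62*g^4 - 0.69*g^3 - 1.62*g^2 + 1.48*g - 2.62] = 14.48*g^3 - 2.07*g^2 - 3.24*g + 1.48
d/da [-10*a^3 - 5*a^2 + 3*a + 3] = -30*a^2 - 10*a + 3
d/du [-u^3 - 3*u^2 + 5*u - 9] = -3*u^2 - 6*u + 5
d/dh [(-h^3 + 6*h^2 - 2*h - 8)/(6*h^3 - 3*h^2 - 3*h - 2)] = (-33*h^4 + 30*h^3 + 126*h^2 - 72*h - 20)/(36*h^6 - 36*h^5 - 27*h^4 - 6*h^3 + 21*h^2 + 12*h + 4)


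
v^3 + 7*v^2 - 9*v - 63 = (v - 3)*(v + 3)*(v + 7)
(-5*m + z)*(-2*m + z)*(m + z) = 10*m^3 + 3*m^2*z - 6*m*z^2 + z^3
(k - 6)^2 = k^2 - 12*k + 36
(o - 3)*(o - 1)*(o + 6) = o^3 + 2*o^2 - 21*o + 18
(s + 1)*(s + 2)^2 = s^3 + 5*s^2 + 8*s + 4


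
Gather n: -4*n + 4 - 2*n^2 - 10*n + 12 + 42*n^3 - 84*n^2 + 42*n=42*n^3 - 86*n^2 + 28*n + 16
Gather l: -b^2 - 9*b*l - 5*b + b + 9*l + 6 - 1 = -b^2 - 4*b + l*(9 - 9*b) + 5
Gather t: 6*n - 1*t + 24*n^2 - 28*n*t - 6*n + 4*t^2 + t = 24*n^2 - 28*n*t + 4*t^2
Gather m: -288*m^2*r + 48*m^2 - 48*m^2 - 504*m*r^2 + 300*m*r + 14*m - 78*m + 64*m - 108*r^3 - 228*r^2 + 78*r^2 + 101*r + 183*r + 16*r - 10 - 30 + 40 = -288*m^2*r + m*(-504*r^2 + 300*r) - 108*r^3 - 150*r^2 + 300*r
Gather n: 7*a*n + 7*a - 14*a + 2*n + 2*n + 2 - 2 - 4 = -7*a + n*(7*a + 4) - 4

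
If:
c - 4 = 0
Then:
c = 4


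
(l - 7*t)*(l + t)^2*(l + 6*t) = l^4 + l^3*t - 43*l^2*t^2 - 85*l*t^3 - 42*t^4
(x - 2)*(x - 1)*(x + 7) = x^3 + 4*x^2 - 19*x + 14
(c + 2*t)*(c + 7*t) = c^2 + 9*c*t + 14*t^2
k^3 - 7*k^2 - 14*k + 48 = (k - 8)*(k - 2)*(k + 3)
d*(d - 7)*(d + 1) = d^3 - 6*d^2 - 7*d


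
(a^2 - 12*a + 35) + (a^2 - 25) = 2*a^2 - 12*a + 10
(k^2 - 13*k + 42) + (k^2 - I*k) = 2*k^2 - 13*k - I*k + 42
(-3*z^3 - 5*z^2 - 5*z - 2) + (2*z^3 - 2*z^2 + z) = -z^3 - 7*z^2 - 4*z - 2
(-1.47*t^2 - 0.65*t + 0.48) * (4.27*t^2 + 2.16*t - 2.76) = -6.2769*t^4 - 5.9507*t^3 + 4.7028*t^2 + 2.8308*t - 1.3248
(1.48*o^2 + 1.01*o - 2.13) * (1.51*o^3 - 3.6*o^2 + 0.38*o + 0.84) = 2.2348*o^5 - 3.8029*o^4 - 6.2899*o^3 + 9.295*o^2 + 0.0389999999999999*o - 1.7892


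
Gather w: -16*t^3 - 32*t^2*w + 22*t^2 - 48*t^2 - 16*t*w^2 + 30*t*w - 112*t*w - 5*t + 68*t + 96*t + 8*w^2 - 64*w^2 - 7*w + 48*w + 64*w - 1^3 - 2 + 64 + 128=-16*t^3 - 26*t^2 + 159*t + w^2*(-16*t - 56) + w*(-32*t^2 - 82*t + 105) + 189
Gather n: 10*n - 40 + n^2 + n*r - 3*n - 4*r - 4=n^2 + n*(r + 7) - 4*r - 44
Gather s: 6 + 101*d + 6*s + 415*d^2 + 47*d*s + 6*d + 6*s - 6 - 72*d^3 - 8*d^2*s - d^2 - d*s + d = -72*d^3 + 414*d^2 + 108*d + s*(-8*d^2 + 46*d + 12)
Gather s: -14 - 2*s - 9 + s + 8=-s - 15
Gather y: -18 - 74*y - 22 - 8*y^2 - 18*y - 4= -8*y^2 - 92*y - 44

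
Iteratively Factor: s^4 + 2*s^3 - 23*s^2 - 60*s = (s + 4)*(s^3 - 2*s^2 - 15*s) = (s + 3)*(s + 4)*(s^2 - 5*s) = (s - 5)*(s + 3)*(s + 4)*(s)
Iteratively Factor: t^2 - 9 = (t + 3)*(t - 3)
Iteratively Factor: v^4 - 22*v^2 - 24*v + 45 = (v - 1)*(v^3 + v^2 - 21*v - 45) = (v - 5)*(v - 1)*(v^2 + 6*v + 9) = (v - 5)*(v - 1)*(v + 3)*(v + 3)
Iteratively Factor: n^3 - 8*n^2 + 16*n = (n)*(n^2 - 8*n + 16) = n*(n - 4)*(n - 4)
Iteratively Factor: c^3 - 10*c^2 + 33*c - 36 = (c - 3)*(c^2 - 7*c + 12) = (c - 3)^2*(c - 4)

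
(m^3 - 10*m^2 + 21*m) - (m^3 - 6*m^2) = -4*m^2 + 21*m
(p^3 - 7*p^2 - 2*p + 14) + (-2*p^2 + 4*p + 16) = p^3 - 9*p^2 + 2*p + 30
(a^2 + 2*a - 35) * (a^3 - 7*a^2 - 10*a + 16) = a^5 - 5*a^4 - 59*a^3 + 241*a^2 + 382*a - 560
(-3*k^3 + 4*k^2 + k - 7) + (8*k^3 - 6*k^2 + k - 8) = 5*k^3 - 2*k^2 + 2*k - 15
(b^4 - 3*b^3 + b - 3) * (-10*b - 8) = -10*b^5 + 22*b^4 + 24*b^3 - 10*b^2 + 22*b + 24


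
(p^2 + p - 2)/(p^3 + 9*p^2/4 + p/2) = 4*(p - 1)/(p*(4*p + 1))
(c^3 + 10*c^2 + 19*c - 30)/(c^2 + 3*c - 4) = (c^2 + 11*c + 30)/(c + 4)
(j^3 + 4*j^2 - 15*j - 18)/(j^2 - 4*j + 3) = (j^2 + 7*j + 6)/(j - 1)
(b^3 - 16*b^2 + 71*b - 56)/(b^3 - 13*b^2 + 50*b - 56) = (b^2 - 9*b + 8)/(b^2 - 6*b + 8)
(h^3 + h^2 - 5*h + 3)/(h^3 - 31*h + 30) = (h^2 + 2*h - 3)/(h^2 + h - 30)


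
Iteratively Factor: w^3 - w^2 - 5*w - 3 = (w + 1)*(w^2 - 2*w - 3) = (w - 3)*(w + 1)*(w + 1)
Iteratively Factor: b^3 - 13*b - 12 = (b + 3)*(b^2 - 3*b - 4) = (b - 4)*(b + 3)*(b + 1)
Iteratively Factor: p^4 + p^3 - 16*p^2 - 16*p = (p - 4)*(p^3 + 5*p^2 + 4*p) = (p - 4)*(p + 1)*(p^2 + 4*p) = (p - 4)*(p + 1)*(p + 4)*(p)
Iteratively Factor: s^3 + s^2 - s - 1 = (s - 1)*(s^2 + 2*s + 1) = (s - 1)*(s + 1)*(s + 1)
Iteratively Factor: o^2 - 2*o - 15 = (o + 3)*(o - 5)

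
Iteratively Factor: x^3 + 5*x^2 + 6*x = (x + 3)*(x^2 + 2*x) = x*(x + 3)*(x + 2)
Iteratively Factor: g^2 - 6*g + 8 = (g - 2)*(g - 4)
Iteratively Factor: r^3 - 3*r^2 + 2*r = (r - 2)*(r^2 - r) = r*(r - 2)*(r - 1)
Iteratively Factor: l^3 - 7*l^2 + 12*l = (l - 4)*(l^2 - 3*l) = (l - 4)*(l - 3)*(l)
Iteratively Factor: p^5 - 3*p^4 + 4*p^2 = (p - 2)*(p^4 - p^3 - 2*p^2) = p*(p - 2)*(p^3 - p^2 - 2*p) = p*(p - 2)*(p + 1)*(p^2 - 2*p) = p*(p - 2)^2*(p + 1)*(p)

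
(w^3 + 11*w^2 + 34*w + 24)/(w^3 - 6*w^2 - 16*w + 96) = (w^2 + 7*w + 6)/(w^2 - 10*w + 24)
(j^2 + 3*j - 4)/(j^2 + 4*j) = (j - 1)/j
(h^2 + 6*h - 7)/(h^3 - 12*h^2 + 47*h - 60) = (h^2 + 6*h - 7)/(h^3 - 12*h^2 + 47*h - 60)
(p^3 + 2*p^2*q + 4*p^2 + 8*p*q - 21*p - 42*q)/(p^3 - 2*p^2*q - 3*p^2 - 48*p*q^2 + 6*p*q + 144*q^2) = (p^2 + 2*p*q + 7*p + 14*q)/(p^2 - 2*p*q - 48*q^2)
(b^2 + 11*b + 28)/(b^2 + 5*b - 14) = (b + 4)/(b - 2)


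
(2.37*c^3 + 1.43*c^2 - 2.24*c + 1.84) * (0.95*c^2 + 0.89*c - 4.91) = 2.2515*c^5 + 3.4678*c^4 - 12.492*c^3 - 7.2669*c^2 + 12.636*c - 9.0344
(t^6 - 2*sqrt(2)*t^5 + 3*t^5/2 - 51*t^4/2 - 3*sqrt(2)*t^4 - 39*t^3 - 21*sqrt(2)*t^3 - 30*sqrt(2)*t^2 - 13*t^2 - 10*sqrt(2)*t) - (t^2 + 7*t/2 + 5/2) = t^6 - 2*sqrt(2)*t^5 + 3*t^5/2 - 51*t^4/2 - 3*sqrt(2)*t^4 - 39*t^3 - 21*sqrt(2)*t^3 - 30*sqrt(2)*t^2 - 14*t^2 - 10*sqrt(2)*t - 7*t/2 - 5/2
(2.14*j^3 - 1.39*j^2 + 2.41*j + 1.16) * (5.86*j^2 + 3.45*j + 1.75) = 12.5404*j^5 - 0.7624*j^4 + 13.0721*j^3 + 12.6796*j^2 + 8.2195*j + 2.03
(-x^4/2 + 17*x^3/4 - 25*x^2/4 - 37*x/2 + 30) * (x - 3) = -x^5/2 + 23*x^4/4 - 19*x^3 + x^2/4 + 171*x/2 - 90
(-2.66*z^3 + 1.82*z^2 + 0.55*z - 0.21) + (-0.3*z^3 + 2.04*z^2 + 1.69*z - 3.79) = -2.96*z^3 + 3.86*z^2 + 2.24*z - 4.0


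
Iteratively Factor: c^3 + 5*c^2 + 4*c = (c + 1)*(c^2 + 4*c) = c*(c + 1)*(c + 4)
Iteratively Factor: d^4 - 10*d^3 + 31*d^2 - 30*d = (d - 3)*(d^3 - 7*d^2 + 10*d) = (d - 5)*(d - 3)*(d^2 - 2*d) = d*(d - 5)*(d - 3)*(d - 2)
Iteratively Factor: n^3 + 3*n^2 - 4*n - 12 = (n + 2)*(n^2 + n - 6) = (n - 2)*(n + 2)*(n + 3)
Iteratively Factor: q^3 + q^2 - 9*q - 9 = (q + 1)*(q^2 - 9) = (q - 3)*(q + 1)*(q + 3)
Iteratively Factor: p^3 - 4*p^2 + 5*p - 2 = (p - 2)*(p^2 - 2*p + 1) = (p - 2)*(p - 1)*(p - 1)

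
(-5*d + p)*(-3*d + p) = 15*d^2 - 8*d*p + p^2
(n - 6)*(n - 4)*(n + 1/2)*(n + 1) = n^4 - 17*n^3/2 + 19*n^2/2 + 31*n + 12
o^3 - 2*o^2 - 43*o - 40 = (o - 8)*(o + 1)*(o + 5)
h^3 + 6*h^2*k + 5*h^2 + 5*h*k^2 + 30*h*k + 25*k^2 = (h + 5)*(h + k)*(h + 5*k)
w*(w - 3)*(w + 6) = w^3 + 3*w^2 - 18*w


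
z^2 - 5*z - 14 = (z - 7)*(z + 2)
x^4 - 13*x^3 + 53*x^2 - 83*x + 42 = (x - 7)*(x - 3)*(x - 2)*(x - 1)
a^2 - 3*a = a*(a - 3)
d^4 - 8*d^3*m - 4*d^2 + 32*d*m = d*(d - 2)*(d + 2)*(d - 8*m)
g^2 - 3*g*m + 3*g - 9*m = (g + 3)*(g - 3*m)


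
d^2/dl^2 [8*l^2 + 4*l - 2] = 16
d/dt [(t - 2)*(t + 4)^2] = 3*t*(t + 4)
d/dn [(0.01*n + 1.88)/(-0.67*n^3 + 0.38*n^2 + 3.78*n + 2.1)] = (0.0134*n^3 + 3.775*n^2 - 1.4288*n - 7.0854)/(0.4489*n^6 - 0.5092*n^5 - 4.9208*n^4 + 0.0587999999999993*n^3 + 15.8844*n^2 + 15.876*n + 4.41)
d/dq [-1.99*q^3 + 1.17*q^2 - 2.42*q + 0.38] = -5.97*q^2 + 2.34*q - 2.42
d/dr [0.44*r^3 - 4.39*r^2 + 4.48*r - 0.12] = 1.32*r^2 - 8.78*r + 4.48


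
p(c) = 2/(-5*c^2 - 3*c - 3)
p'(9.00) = 0.00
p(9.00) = 0.00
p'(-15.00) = 0.00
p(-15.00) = 0.00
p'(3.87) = 0.01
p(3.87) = -0.02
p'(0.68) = 0.36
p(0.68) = -0.27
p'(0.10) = 0.71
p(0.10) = -0.60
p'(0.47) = 0.51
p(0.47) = -0.36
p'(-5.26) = -0.01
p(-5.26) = -0.02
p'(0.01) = 0.68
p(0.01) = -0.66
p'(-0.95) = -0.60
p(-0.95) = -0.43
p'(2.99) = 0.02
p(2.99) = -0.04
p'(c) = 2*(10*c + 3)/(-5*c^2 - 3*c - 3)^2 = 2*(10*c + 3)/(5*c^2 + 3*c + 3)^2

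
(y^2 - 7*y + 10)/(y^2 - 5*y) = (y - 2)/y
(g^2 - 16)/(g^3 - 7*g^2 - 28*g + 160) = (g + 4)/(g^2 - 3*g - 40)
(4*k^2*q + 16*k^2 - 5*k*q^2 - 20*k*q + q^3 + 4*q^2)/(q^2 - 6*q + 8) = (4*k^2*q + 16*k^2 - 5*k*q^2 - 20*k*q + q^3 + 4*q^2)/(q^2 - 6*q + 8)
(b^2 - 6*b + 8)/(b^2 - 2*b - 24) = (-b^2 + 6*b - 8)/(-b^2 + 2*b + 24)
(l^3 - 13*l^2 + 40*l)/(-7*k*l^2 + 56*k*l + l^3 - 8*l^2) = (5 - l)/(7*k - l)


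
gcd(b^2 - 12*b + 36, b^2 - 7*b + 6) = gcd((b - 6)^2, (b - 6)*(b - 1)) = b - 6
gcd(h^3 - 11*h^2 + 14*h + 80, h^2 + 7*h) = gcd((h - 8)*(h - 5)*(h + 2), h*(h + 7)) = 1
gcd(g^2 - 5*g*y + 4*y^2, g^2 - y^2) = -g + y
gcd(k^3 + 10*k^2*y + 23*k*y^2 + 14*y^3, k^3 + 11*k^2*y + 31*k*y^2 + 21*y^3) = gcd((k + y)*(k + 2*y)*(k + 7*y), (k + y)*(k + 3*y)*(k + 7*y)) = k^2 + 8*k*y + 7*y^2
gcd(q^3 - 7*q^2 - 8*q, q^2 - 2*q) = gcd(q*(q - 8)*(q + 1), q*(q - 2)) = q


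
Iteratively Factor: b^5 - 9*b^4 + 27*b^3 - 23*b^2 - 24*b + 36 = (b - 2)*(b^4 - 7*b^3 + 13*b^2 + 3*b - 18) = (b - 2)*(b + 1)*(b^3 - 8*b^2 + 21*b - 18) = (b - 3)*(b - 2)*(b + 1)*(b^2 - 5*b + 6) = (b - 3)*(b - 2)^2*(b + 1)*(b - 3)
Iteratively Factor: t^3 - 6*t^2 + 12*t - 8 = (t - 2)*(t^2 - 4*t + 4) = (t - 2)^2*(t - 2)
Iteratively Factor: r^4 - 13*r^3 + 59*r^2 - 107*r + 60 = (r - 1)*(r^3 - 12*r^2 + 47*r - 60) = (r - 3)*(r - 1)*(r^2 - 9*r + 20) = (r - 4)*(r - 3)*(r - 1)*(r - 5)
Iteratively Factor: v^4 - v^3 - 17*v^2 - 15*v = (v)*(v^3 - v^2 - 17*v - 15) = v*(v + 3)*(v^2 - 4*v - 5) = v*(v + 1)*(v + 3)*(v - 5)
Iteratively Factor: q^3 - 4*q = (q + 2)*(q^2 - 2*q) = q*(q + 2)*(q - 2)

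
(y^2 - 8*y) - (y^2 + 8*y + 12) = -16*y - 12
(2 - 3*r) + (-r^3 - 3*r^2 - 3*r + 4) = -r^3 - 3*r^2 - 6*r + 6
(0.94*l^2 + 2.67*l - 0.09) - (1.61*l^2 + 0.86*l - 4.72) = -0.67*l^2 + 1.81*l + 4.63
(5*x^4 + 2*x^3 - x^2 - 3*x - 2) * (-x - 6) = -5*x^5 - 32*x^4 - 11*x^3 + 9*x^2 + 20*x + 12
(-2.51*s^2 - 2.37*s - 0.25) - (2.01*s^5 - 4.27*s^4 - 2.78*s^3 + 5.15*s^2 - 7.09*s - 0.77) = -2.01*s^5 + 4.27*s^4 + 2.78*s^3 - 7.66*s^2 + 4.72*s + 0.52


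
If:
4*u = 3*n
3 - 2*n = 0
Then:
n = 3/2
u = 9/8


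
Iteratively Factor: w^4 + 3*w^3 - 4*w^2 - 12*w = (w - 2)*(w^3 + 5*w^2 + 6*w) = w*(w - 2)*(w^2 + 5*w + 6) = w*(w - 2)*(w + 3)*(w + 2)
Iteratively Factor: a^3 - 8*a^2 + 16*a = (a - 4)*(a^2 - 4*a) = a*(a - 4)*(a - 4)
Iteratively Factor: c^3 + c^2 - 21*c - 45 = (c + 3)*(c^2 - 2*c - 15) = (c + 3)^2*(c - 5)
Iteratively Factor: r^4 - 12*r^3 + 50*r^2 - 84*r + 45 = (r - 3)*(r^3 - 9*r^2 + 23*r - 15) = (r - 3)*(r - 1)*(r^2 - 8*r + 15) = (r - 3)^2*(r - 1)*(r - 5)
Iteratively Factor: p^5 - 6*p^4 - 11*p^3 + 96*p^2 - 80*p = (p - 1)*(p^4 - 5*p^3 - 16*p^2 + 80*p) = p*(p - 1)*(p^3 - 5*p^2 - 16*p + 80) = p*(p - 1)*(p + 4)*(p^2 - 9*p + 20) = p*(p - 4)*(p - 1)*(p + 4)*(p - 5)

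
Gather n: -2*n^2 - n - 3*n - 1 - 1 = -2*n^2 - 4*n - 2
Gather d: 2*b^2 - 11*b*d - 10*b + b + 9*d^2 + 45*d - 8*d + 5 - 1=2*b^2 - 9*b + 9*d^2 + d*(37 - 11*b) + 4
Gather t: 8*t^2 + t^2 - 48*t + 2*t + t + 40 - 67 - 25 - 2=9*t^2 - 45*t - 54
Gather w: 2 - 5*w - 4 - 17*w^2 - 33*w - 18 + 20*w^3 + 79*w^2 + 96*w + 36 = 20*w^3 + 62*w^2 + 58*w + 16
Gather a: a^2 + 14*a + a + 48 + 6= a^2 + 15*a + 54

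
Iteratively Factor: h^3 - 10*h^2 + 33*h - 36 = (h - 4)*(h^2 - 6*h + 9) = (h - 4)*(h - 3)*(h - 3)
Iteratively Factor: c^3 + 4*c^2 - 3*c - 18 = (c + 3)*(c^2 + c - 6) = (c + 3)^2*(c - 2)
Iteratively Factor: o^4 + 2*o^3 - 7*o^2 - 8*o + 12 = (o - 1)*(o^3 + 3*o^2 - 4*o - 12) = (o - 1)*(o + 3)*(o^2 - 4) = (o - 1)*(o + 2)*(o + 3)*(o - 2)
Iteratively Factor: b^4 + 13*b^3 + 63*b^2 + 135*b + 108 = (b + 3)*(b^3 + 10*b^2 + 33*b + 36) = (b + 3)*(b + 4)*(b^2 + 6*b + 9) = (b + 3)^2*(b + 4)*(b + 3)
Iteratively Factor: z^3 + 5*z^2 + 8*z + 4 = (z + 1)*(z^2 + 4*z + 4) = (z + 1)*(z + 2)*(z + 2)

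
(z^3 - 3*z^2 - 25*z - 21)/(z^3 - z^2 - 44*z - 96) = (z^2 - 6*z - 7)/(z^2 - 4*z - 32)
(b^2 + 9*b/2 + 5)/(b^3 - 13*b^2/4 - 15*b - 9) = 2*(2*b + 5)/(4*b^2 - 21*b - 18)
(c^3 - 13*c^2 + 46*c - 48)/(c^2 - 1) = (c^3 - 13*c^2 + 46*c - 48)/(c^2 - 1)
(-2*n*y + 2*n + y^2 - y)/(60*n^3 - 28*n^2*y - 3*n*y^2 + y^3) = (y - 1)/(-30*n^2 - n*y + y^2)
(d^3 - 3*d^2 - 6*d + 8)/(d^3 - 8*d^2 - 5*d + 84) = (d^2 + d - 2)/(d^2 - 4*d - 21)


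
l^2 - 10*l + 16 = (l - 8)*(l - 2)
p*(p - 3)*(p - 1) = p^3 - 4*p^2 + 3*p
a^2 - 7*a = a*(a - 7)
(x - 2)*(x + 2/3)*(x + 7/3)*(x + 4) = x^4 + 5*x^3 - 4*x^2/9 - 188*x/9 - 112/9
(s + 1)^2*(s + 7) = s^3 + 9*s^2 + 15*s + 7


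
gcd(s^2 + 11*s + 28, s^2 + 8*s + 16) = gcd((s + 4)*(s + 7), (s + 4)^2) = s + 4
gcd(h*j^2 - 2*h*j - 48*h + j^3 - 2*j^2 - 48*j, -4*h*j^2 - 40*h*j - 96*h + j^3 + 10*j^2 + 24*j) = j + 6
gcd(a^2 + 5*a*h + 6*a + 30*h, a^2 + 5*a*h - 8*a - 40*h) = a + 5*h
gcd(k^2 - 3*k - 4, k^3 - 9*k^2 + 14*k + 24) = k^2 - 3*k - 4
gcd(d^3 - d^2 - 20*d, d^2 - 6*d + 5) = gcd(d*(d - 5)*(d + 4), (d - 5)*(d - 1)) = d - 5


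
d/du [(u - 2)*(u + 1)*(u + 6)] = 3*u^2 + 10*u - 8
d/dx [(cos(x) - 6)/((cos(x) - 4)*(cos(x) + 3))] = (cos(x)^2 - 12*cos(x) + 18)*sin(x)/((cos(x) - 4)^2*(cos(x) + 3)^2)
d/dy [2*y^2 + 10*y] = 4*y + 10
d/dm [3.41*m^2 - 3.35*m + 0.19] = 6.82*m - 3.35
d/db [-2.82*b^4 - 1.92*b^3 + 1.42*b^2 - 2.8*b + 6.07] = -11.28*b^3 - 5.76*b^2 + 2.84*b - 2.8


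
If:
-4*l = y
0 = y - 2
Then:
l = -1/2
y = 2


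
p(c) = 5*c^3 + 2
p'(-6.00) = 540.00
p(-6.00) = -1078.00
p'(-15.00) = 3375.00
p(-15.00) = -16873.00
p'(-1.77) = 46.99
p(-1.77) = -25.73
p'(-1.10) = 18.15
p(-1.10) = -4.66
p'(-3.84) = 221.18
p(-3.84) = -281.12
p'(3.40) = 173.40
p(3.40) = 198.52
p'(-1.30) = 25.35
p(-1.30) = -8.98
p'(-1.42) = 30.25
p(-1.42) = -12.32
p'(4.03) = 243.61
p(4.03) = 329.25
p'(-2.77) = 115.09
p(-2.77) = -104.27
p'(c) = 15*c^2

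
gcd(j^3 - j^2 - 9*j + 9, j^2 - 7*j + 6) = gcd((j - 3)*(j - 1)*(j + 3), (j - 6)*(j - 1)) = j - 1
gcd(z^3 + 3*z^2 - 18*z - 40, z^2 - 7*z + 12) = z - 4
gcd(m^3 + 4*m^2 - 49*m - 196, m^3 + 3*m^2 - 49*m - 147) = m^2 - 49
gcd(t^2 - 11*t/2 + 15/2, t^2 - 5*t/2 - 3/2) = t - 3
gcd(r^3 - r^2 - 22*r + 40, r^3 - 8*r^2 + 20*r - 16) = r^2 - 6*r + 8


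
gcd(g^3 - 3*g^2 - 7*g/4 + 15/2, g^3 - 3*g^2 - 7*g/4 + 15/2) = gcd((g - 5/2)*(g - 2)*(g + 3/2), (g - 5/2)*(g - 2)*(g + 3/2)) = g^3 - 3*g^2 - 7*g/4 + 15/2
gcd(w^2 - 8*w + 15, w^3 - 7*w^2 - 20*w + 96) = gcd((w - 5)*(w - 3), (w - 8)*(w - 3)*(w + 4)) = w - 3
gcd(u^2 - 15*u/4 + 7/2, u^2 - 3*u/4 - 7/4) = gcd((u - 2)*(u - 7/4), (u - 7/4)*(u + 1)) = u - 7/4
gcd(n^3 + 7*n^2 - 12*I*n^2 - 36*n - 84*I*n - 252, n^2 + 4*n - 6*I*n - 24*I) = n - 6*I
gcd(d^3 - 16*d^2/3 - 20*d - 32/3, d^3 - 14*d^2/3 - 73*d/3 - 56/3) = d - 8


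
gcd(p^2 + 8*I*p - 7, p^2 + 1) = p + I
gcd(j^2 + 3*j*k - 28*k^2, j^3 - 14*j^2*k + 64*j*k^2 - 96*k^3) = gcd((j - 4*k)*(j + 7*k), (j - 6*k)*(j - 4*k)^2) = j - 4*k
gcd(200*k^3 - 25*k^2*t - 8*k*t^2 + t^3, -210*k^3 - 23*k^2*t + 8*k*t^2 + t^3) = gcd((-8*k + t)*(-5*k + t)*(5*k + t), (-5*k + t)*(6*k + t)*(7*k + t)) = -5*k + t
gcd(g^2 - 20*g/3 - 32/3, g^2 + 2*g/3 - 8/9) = g + 4/3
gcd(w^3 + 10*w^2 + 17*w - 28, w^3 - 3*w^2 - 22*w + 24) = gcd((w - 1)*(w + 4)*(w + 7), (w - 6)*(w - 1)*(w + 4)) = w^2 + 3*w - 4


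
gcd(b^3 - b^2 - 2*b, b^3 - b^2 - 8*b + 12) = b - 2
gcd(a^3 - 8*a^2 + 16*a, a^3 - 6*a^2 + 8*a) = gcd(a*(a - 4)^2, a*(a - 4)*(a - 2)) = a^2 - 4*a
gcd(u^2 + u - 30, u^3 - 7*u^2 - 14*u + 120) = u - 5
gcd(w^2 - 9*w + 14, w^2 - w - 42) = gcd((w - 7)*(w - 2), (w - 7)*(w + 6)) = w - 7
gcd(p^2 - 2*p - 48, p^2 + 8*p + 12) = p + 6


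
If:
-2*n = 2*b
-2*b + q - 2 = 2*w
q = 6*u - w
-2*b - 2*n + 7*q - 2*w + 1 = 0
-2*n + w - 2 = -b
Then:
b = 39/22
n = -39/22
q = -12/11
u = -97/132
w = -73/22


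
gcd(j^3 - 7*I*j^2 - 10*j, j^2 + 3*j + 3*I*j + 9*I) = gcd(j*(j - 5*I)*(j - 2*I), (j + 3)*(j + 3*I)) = 1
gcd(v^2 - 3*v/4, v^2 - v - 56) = 1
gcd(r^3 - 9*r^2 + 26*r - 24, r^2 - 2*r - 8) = r - 4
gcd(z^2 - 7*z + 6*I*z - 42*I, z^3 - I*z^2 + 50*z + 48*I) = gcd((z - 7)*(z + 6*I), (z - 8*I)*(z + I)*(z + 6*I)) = z + 6*I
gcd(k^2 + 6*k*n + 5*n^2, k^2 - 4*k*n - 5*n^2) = k + n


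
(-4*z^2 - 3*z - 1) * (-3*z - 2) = 12*z^3 + 17*z^2 + 9*z + 2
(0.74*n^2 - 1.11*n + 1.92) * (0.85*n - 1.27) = 0.629*n^3 - 1.8833*n^2 + 3.0417*n - 2.4384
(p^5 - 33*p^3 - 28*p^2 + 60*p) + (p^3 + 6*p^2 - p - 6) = p^5 - 32*p^3 - 22*p^2 + 59*p - 6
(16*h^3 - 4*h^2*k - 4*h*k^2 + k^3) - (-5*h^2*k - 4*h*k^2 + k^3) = 16*h^3 + h^2*k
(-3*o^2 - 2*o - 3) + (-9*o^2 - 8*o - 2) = -12*o^2 - 10*o - 5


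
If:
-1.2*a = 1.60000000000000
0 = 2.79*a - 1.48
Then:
No Solution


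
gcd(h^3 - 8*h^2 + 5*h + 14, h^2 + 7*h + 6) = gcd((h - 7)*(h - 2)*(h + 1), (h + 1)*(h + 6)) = h + 1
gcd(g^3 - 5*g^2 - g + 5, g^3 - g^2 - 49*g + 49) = g - 1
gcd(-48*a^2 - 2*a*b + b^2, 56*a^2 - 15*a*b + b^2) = 8*a - b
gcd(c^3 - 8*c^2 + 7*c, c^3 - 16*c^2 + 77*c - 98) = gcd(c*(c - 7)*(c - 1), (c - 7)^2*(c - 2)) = c - 7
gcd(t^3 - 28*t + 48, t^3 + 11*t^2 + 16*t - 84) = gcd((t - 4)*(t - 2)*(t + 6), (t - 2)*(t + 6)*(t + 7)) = t^2 + 4*t - 12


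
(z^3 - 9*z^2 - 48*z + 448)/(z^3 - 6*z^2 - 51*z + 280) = (z - 8)/(z - 5)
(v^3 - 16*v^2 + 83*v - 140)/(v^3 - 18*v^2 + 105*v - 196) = (v - 5)/(v - 7)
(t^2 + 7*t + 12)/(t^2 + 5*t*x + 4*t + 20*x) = (t + 3)/(t + 5*x)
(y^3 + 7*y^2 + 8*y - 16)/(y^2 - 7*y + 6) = (y^2 + 8*y + 16)/(y - 6)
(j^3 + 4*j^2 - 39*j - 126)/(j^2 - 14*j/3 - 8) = 3*(j^2 + 10*j + 21)/(3*j + 4)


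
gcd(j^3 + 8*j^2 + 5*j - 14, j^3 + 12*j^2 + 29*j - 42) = j^2 + 6*j - 7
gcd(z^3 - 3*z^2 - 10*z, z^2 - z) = z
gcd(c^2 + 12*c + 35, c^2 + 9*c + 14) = c + 7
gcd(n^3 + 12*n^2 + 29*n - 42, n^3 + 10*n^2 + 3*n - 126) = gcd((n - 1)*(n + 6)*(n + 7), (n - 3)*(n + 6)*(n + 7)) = n^2 + 13*n + 42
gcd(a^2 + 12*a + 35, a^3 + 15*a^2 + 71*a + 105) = a^2 + 12*a + 35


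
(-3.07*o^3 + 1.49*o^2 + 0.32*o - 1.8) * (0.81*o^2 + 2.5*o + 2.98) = -2.4867*o^5 - 6.4681*o^4 - 5.1644*o^3 + 3.7822*o^2 - 3.5464*o - 5.364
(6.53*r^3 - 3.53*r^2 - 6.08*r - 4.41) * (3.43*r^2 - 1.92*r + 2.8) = 22.3979*r^5 - 24.6455*r^4 + 4.2072*r^3 - 13.3367*r^2 - 8.5568*r - 12.348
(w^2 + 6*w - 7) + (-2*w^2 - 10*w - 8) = -w^2 - 4*w - 15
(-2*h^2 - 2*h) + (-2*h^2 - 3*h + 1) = -4*h^2 - 5*h + 1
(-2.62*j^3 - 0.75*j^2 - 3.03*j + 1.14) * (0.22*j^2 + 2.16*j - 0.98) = -0.5764*j^5 - 5.8242*j^4 + 0.281*j^3 - 5.559*j^2 + 5.4318*j - 1.1172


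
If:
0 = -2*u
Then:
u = 0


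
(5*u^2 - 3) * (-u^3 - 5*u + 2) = -5*u^5 - 22*u^3 + 10*u^2 + 15*u - 6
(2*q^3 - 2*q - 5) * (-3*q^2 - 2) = -6*q^5 + 2*q^3 + 15*q^2 + 4*q + 10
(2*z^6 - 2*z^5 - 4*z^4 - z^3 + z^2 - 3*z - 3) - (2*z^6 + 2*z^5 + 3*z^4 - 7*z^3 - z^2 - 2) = -4*z^5 - 7*z^4 + 6*z^3 + 2*z^2 - 3*z - 1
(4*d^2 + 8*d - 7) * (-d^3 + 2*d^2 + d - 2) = -4*d^5 + 27*d^3 - 14*d^2 - 23*d + 14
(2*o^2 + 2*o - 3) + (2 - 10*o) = 2*o^2 - 8*o - 1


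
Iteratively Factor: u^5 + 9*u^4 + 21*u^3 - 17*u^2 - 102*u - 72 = (u + 3)*(u^4 + 6*u^3 + 3*u^2 - 26*u - 24) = (u + 3)*(u + 4)*(u^3 + 2*u^2 - 5*u - 6) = (u + 1)*(u + 3)*(u + 4)*(u^2 + u - 6) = (u - 2)*(u + 1)*(u + 3)*(u + 4)*(u + 3)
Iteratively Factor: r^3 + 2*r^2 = (r)*(r^2 + 2*r) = r^2*(r + 2)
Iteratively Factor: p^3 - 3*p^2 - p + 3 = (p + 1)*(p^2 - 4*p + 3) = (p - 3)*(p + 1)*(p - 1)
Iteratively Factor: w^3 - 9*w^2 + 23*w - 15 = (w - 5)*(w^2 - 4*w + 3) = (w - 5)*(w - 3)*(w - 1)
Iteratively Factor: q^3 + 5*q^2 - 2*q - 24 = (q - 2)*(q^2 + 7*q + 12) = (q - 2)*(q + 3)*(q + 4)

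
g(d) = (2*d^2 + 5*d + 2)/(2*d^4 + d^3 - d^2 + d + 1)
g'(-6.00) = 0.00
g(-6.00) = 0.02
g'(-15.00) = 0.00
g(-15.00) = 0.00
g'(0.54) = 0.17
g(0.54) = 3.35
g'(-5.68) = 0.01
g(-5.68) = 0.02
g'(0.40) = 2.07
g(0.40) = 3.19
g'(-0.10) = 2.82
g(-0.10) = 1.71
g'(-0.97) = -551.74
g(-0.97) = 18.27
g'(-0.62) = 224.34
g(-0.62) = -6.27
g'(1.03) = -3.30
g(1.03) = 2.15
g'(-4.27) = 0.01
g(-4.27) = 0.03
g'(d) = (4*d + 5)/(2*d^4 + d^3 - d^2 + d + 1) + (2*d^2 + 5*d + 2)*(-8*d^3 - 3*d^2 + 2*d - 1)/(2*d^4 + d^3 - d^2 + d + 1)^2 = (-8*d^5 - 32*d^4 - 26*d^3 + d^2 + 8*d + 3)/(4*d^8 + 4*d^7 - 3*d^6 + 2*d^5 + 7*d^4 - d^2 + 2*d + 1)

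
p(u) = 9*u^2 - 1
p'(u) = 18*u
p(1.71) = 25.32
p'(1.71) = 30.78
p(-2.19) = 42.16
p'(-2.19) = -39.42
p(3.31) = 97.60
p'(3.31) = 59.58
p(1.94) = 32.87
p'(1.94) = 34.92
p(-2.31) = 47.02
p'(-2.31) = -41.58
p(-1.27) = 13.52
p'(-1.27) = -22.86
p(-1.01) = 8.18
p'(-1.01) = -18.18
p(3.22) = 92.32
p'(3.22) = 57.96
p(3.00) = 80.00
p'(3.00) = 54.00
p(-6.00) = 323.00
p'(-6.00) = -108.00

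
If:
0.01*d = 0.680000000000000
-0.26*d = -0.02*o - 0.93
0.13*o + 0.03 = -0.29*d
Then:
No Solution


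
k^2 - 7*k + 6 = (k - 6)*(k - 1)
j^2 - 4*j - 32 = (j - 8)*(j + 4)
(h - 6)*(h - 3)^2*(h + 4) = h^4 - 8*h^3 - 3*h^2 + 126*h - 216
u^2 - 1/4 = (u - 1/2)*(u + 1/2)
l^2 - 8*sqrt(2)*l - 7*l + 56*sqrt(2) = (l - 7)*(l - 8*sqrt(2))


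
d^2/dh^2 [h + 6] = 0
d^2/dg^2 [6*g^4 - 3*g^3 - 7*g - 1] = 18*g*(4*g - 1)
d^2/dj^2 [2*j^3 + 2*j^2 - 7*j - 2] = 12*j + 4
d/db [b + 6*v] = 1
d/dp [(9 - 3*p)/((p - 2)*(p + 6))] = 3*p*(p - 6)/(p^4 + 8*p^3 - 8*p^2 - 96*p + 144)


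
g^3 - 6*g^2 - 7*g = g*(g - 7)*(g + 1)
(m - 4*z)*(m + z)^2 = m^3 - 2*m^2*z - 7*m*z^2 - 4*z^3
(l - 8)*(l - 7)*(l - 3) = l^3 - 18*l^2 + 101*l - 168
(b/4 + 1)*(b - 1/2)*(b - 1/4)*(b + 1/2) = b^4/4 + 15*b^3/16 - 5*b^2/16 - 15*b/64 + 1/16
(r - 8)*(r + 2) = r^2 - 6*r - 16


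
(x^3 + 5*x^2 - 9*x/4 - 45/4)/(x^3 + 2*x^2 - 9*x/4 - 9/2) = (x + 5)/(x + 2)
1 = 1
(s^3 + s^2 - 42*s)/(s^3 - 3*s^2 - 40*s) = (-s^2 - s + 42)/(-s^2 + 3*s + 40)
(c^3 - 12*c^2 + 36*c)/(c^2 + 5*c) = (c^2 - 12*c + 36)/(c + 5)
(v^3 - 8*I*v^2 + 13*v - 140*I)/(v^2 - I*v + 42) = (v^2 - I*v + 20)/(v + 6*I)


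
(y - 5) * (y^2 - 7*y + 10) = y^3 - 12*y^2 + 45*y - 50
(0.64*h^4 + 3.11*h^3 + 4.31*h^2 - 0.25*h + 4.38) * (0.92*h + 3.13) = 0.5888*h^5 + 4.8644*h^4 + 13.6995*h^3 + 13.2603*h^2 + 3.2471*h + 13.7094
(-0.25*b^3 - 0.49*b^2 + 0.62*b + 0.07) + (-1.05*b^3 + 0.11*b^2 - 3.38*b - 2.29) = -1.3*b^3 - 0.38*b^2 - 2.76*b - 2.22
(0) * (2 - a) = 0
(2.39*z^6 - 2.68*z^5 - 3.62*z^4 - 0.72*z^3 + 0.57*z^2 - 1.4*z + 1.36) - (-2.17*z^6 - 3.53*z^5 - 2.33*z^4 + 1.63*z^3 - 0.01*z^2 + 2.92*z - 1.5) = 4.56*z^6 + 0.85*z^5 - 1.29*z^4 - 2.35*z^3 + 0.58*z^2 - 4.32*z + 2.86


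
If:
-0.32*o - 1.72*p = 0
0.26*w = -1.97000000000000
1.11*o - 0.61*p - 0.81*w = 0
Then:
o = -5.02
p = 0.93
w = -7.58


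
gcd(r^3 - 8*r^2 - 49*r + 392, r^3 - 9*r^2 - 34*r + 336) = r^2 - 15*r + 56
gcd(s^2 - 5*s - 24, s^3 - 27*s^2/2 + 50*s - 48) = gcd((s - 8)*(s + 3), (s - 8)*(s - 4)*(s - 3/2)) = s - 8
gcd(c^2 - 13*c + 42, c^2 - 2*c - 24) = c - 6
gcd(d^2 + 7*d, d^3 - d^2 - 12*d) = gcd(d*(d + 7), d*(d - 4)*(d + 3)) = d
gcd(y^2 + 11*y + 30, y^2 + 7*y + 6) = y + 6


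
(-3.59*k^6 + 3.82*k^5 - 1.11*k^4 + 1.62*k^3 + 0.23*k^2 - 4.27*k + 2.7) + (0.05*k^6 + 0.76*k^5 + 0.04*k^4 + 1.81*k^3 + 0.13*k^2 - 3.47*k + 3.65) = -3.54*k^6 + 4.58*k^5 - 1.07*k^4 + 3.43*k^3 + 0.36*k^2 - 7.74*k + 6.35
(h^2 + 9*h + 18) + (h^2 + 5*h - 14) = 2*h^2 + 14*h + 4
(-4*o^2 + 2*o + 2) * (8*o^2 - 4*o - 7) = -32*o^4 + 32*o^3 + 36*o^2 - 22*o - 14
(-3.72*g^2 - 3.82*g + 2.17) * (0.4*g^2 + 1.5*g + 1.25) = -1.488*g^4 - 7.108*g^3 - 9.512*g^2 - 1.52*g + 2.7125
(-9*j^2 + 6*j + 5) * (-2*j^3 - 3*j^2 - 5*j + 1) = 18*j^5 + 15*j^4 + 17*j^3 - 54*j^2 - 19*j + 5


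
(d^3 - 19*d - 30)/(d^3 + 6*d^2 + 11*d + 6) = (d - 5)/(d + 1)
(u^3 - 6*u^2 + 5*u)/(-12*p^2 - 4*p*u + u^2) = u*(-u^2 + 6*u - 5)/(12*p^2 + 4*p*u - u^2)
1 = 1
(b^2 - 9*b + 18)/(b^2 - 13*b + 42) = (b - 3)/(b - 7)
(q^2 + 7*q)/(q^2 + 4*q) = (q + 7)/(q + 4)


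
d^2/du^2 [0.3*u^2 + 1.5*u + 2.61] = 0.600000000000000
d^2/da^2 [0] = 0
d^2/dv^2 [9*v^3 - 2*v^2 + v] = 54*v - 4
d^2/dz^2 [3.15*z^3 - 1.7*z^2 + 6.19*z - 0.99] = 18.9*z - 3.4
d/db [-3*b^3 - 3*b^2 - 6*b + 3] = -9*b^2 - 6*b - 6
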